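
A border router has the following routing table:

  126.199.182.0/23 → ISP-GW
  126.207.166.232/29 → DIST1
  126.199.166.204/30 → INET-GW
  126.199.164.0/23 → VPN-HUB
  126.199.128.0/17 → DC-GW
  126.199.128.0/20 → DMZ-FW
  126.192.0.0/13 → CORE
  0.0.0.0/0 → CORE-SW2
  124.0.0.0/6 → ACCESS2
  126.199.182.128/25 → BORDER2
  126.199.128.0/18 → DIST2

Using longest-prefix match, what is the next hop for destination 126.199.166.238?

Routes whose prefix contains 126.199.166.238:
  0.0.0.0/0 (default, matches everything) -> CORE-SW2
  124.0.0.0/6 (124.0.0.0 - 127.255.255.255) -> ACCESS2
  126.192.0.0/13 (126.192.0.0 - 126.199.255.255) -> CORE
  126.199.128.0/17 (126.199.128.0 - 126.199.255.255) -> DC-GW
  126.199.128.0/18 (126.199.128.0 - 126.199.191.255) -> DIST2
More-specific entries that do NOT match:
  126.199.166.204/30 (126.199.166.204 - 126.199.166.207) does not contain 126.199.166.238
  126.207.166.232/29 (126.207.166.232 - 126.207.166.239) does not contain 126.199.166.238
  126.199.182.128/25 (126.199.182.128 - 126.199.182.255) does not contain 126.199.166.238
  126.199.182.0/23 (126.199.182.0 - 126.199.183.255) does not contain 126.199.166.238
  126.199.164.0/23 (126.199.164.0 - 126.199.165.255) does not contain 126.199.166.238
  126.199.128.0/20 (126.199.128.0 - 126.199.143.255) does not contain 126.199.166.238
Longest matching prefix is /18 -> next hop DIST2.

DIST2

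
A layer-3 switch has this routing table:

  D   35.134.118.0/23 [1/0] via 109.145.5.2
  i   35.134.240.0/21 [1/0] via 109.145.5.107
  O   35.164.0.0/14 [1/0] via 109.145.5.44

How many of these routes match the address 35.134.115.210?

No listed prefix contains 35.134.115.210.
Total matching entries: 0.

0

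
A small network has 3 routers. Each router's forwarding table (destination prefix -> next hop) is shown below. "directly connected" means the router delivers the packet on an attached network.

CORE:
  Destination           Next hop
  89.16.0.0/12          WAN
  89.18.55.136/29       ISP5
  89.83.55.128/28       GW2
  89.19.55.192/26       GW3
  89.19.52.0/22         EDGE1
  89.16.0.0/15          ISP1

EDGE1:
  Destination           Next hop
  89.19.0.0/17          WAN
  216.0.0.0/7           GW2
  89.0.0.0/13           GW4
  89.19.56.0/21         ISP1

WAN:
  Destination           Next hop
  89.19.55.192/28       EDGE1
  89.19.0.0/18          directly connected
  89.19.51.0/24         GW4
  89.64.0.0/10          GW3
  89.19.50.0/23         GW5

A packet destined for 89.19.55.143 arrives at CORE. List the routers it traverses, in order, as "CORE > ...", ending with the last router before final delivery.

CORE > EDGE1 > WAN

At CORE: longest match for 89.19.55.143 is 89.19.52.0/22 -> EDGE1
At EDGE1: longest match for 89.19.55.143 is 89.19.0.0/17 -> WAN
At WAN: longest match for 89.19.55.143 is 89.19.0.0/18 -> directly connected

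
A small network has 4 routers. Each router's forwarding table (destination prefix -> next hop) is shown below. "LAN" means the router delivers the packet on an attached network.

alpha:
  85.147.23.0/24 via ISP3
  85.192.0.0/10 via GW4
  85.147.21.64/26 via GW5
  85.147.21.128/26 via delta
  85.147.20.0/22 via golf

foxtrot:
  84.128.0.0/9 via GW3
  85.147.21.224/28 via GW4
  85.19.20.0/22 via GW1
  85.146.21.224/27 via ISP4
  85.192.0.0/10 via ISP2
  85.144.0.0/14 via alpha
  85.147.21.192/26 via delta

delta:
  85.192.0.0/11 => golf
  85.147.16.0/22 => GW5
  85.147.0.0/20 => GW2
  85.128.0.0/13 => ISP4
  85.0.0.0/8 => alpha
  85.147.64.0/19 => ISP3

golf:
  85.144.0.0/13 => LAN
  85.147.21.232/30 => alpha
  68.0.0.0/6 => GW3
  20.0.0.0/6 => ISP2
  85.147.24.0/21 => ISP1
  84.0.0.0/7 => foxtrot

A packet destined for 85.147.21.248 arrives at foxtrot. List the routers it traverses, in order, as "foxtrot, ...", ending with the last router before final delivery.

At foxtrot: longest match for 85.147.21.248 is 85.147.21.192/26 -> delta
At delta: longest match for 85.147.21.248 is 85.0.0.0/8 -> alpha
At alpha: longest match for 85.147.21.248 is 85.147.20.0/22 -> golf
At golf: longest match for 85.147.21.248 is 85.144.0.0/13 -> LAN

foxtrot, delta, alpha, golf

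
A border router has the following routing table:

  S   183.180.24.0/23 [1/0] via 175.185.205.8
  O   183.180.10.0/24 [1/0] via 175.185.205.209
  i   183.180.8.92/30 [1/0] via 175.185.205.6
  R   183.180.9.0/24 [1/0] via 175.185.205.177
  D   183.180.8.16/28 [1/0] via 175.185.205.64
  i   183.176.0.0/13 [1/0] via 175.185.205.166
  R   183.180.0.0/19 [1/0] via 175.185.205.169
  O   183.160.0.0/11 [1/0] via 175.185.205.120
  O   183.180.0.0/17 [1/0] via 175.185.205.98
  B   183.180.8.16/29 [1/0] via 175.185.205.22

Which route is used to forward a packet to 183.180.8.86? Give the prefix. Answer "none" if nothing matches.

Entries matching 183.180.8.86:
  183.160.0.0/11 (183.160.0.0 - 183.191.255.255)
  183.176.0.0/13 (183.176.0.0 - 183.183.255.255)
  183.180.0.0/17 (183.180.0.0 - 183.180.127.255)
  183.180.0.0/19 (183.180.0.0 - 183.180.31.255)
Most specific is 183.180.0.0/19.

183.180.0.0/19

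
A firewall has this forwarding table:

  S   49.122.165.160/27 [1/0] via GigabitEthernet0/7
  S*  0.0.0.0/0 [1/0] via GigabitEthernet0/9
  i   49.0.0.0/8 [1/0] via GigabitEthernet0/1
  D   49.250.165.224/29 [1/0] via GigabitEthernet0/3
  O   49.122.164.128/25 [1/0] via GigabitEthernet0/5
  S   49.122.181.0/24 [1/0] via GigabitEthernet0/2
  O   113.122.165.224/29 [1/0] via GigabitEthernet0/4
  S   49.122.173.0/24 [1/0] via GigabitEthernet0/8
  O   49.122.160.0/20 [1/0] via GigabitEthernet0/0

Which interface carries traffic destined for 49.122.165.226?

Routes whose prefix contains 49.122.165.226:
  0.0.0.0/0 (default, matches everything) -> GigabitEthernet0/9
  49.0.0.0/8 (49.0.0.0 - 49.255.255.255) -> GigabitEthernet0/1
  49.122.160.0/20 (49.122.160.0 - 49.122.175.255) -> GigabitEthernet0/0
More-specific entries that do NOT match:
  49.250.165.224/29 (49.250.165.224 - 49.250.165.231) does not contain 49.122.165.226
  113.122.165.224/29 (113.122.165.224 - 113.122.165.231) does not contain 49.122.165.226
  49.122.165.160/27 (49.122.165.160 - 49.122.165.191) does not contain 49.122.165.226
  49.122.164.128/25 (49.122.164.128 - 49.122.164.255) does not contain 49.122.165.226
  49.122.181.0/24 (49.122.181.0 - 49.122.181.255) does not contain 49.122.165.226
  49.122.173.0/24 (49.122.173.0 - 49.122.173.255) does not contain 49.122.165.226
Longest matching prefix is /20 -> interface GigabitEthernet0/0.

GigabitEthernet0/0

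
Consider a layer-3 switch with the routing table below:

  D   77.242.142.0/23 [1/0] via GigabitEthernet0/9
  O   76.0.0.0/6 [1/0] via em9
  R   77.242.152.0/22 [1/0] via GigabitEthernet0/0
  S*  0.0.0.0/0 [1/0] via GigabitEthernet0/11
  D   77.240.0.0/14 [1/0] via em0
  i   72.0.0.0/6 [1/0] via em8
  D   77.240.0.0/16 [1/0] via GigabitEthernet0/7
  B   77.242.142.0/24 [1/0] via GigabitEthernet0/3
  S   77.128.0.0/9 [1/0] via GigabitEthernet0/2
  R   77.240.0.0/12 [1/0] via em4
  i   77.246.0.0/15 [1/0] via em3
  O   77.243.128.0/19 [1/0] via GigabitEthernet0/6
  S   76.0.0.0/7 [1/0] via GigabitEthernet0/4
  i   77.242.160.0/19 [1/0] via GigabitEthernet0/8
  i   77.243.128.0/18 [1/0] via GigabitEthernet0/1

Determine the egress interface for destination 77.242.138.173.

em0

Routes whose prefix contains 77.242.138.173:
  0.0.0.0/0 (default, matches everything) -> GigabitEthernet0/11
  76.0.0.0/6 (76.0.0.0 - 79.255.255.255) -> em9
  76.0.0.0/7 (76.0.0.0 - 77.255.255.255) -> GigabitEthernet0/4
  77.128.0.0/9 (77.128.0.0 - 77.255.255.255) -> GigabitEthernet0/2
  77.240.0.0/12 (77.240.0.0 - 77.255.255.255) -> em4
  77.240.0.0/14 (77.240.0.0 - 77.243.255.255) -> em0
More-specific entries that do NOT match:
  77.242.142.0/24 (77.242.142.0 - 77.242.142.255) does not contain 77.242.138.173
  77.242.142.0/23 (77.242.142.0 - 77.242.143.255) does not contain 77.242.138.173
  77.242.152.0/22 (77.242.152.0 - 77.242.155.255) does not contain 77.242.138.173
  77.243.128.0/19 (77.243.128.0 - 77.243.159.255) does not contain 77.242.138.173
  77.242.160.0/19 (77.242.160.0 - 77.242.191.255) does not contain 77.242.138.173
  77.243.128.0/18 (77.243.128.0 - 77.243.191.255) does not contain 77.242.138.173
  77.240.0.0/16 (77.240.0.0 - 77.240.255.255) does not contain 77.242.138.173
  77.246.0.0/15 (77.246.0.0 - 77.247.255.255) does not contain 77.242.138.173
Longest matching prefix is /14 -> interface em0.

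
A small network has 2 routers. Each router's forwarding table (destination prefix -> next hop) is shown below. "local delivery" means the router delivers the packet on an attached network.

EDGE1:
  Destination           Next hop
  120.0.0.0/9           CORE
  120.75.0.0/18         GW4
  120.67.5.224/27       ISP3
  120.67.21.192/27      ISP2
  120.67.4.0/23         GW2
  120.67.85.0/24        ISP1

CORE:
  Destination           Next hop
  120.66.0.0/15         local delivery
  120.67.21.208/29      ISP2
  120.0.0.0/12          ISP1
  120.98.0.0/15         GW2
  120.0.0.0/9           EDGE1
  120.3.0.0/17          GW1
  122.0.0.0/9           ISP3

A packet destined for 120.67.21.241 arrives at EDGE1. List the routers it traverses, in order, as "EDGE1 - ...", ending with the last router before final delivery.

At EDGE1: longest match for 120.67.21.241 is 120.0.0.0/9 -> CORE
At CORE: longest match for 120.67.21.241 is 120.66.0.0/15 -> local delivery

EDGE1 - CORE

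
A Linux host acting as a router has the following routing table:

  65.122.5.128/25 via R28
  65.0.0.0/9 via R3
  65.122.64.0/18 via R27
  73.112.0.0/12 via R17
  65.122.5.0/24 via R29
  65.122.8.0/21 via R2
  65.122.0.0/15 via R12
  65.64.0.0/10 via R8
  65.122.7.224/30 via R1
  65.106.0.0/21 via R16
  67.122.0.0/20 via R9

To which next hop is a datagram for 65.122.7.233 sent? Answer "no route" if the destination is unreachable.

R12

Routes whose prefix contains 65.122.7.233:
  65.0.0.0/9 (65.0.0.0 - 65.127.255.255) -> R3
  65.64.0.0/10 (65.64.0.0 - 65.127.255.255) -> R8
  65.122.0.0/15 (65.122.0.0 - 65.123.255.255) -> R12
More-specific entries that do NOT match:
  65.122.7.224/30 (65.122.7.224 - 65.122.7.227) does not contain 65.122.7.233
  65.122.5.128/25 (65.122.5.128 - 65.122.5.255) does not contain 65.122.7.233
  65.122.5.0/24 (65.122.5.0 - 65.122.5.255) does not contain 65.122.7.233
  65.122.8.0/21 (65.122.8.0 - 65.122.15.255) does not contain 65.122.7.233
  65.106.0.0/21 (65.106.0.0 - 65.106.7.255) does not contain 65.122.7.233
  67.122.0.0/20 (67.122.0.0 - 67.122.15.255) does not contain 65.122.7.233
  65.122.64.0/18 (65.122.64.0 - 65.122.127.255) does not contain 65.122.7.233
Longest matching prefix is /15 -> next hop R12.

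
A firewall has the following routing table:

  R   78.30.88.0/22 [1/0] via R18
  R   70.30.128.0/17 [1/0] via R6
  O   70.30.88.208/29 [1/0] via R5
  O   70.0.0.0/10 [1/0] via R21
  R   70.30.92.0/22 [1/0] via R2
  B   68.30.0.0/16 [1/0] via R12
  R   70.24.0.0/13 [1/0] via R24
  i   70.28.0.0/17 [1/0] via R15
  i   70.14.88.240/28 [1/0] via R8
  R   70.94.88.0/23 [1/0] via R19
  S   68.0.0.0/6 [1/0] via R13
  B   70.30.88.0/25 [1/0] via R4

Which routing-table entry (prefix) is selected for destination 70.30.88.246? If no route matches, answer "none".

Entries matching 70.30.88.246:
  68.0.0.0/6 (68.0.0.0 - 71.255.255.255)
  70.0.0.0/10 (70.0.0.0 - 70.63.255.255)
  70.24.0.0/13 (70.24.0.0 - 70.31.255.255)
Most specific is 70.24.0.0/13.

70.24.0.0/13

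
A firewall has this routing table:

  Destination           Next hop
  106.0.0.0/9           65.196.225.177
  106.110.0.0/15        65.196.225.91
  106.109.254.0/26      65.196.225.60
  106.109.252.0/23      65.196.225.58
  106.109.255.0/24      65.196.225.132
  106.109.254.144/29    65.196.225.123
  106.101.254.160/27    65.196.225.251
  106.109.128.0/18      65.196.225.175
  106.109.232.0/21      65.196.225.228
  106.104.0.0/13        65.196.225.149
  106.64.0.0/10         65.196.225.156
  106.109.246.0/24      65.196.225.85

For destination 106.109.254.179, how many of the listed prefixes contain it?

3

Prefixes containing 106.109.254.179:
  106.0.0.0/9 (106.0.0.0 - 106.127.255.255)
  106.64.0.0/10 (106.64.0.0 - 106.127.255.255)
  106.104.0.0/13 (106.104.0.0 - 106.111.255.255)
Total matching entries: 3.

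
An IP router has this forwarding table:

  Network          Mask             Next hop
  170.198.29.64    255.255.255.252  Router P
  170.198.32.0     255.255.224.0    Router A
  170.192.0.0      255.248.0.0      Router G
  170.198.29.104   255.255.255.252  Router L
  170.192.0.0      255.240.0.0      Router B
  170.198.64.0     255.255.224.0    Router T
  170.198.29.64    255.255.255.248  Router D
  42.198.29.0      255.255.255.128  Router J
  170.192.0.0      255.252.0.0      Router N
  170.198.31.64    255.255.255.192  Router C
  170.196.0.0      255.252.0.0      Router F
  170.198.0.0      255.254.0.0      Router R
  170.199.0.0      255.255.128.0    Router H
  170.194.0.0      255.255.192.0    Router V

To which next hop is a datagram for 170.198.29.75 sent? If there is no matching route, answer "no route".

Router R

Routes whose prefix contains 170.198.29.75:
  170.192.0.0/12 (170.192.0.0 - 170.207.255.255) -> Router B
  170.192.0.0/13 (170.192.0.0 - 170.199.255.255) -> Router G
  170.196.0.0/14 (170.196.0.0 - 170.199.255.255) -> Router F
  170.198.0.0/15 (170.198.0.0 - 170.199.255.255) -> Router R
More-specific entries that do NOT match:
  170.198.29.64/30 (170.198.29.64 - 170.198.29.67) does not contain 170.198.29.75
  170.198.29.104/30 (170.198.29.104 - 170.198.29.107) does not contain 170.198.29.75
  170.198.29.64/29 (170.198.29.64 - 170.198.29.71) does not contain 170.198.29.75
  170.198.31.64/26 (170.198.31.64 - 170.198.31.127) does not contain 170.198.29.75
  42.198.29.0/25 (42.198.29.0 - 42.198.29.127) does not contain 170.198.29.75
  170.198.32.0/19 (170.198.32.0 - 170.198.63.255) does not contain 170.198.29.75
  170.198.64.0/19 (170.198.64.0 - 170.198.95.255) does not contain 170.198.29.75
  170.194.0.0/18 (170.194.0.0 - 170.194.63.255) does not contain 170.198.29.75
  170.199.0.0/17 (170.199.0.0 - 170.199.127.255) does not contain 170.198.29.75
Longest matching prefix is /15 -> next hop Router R.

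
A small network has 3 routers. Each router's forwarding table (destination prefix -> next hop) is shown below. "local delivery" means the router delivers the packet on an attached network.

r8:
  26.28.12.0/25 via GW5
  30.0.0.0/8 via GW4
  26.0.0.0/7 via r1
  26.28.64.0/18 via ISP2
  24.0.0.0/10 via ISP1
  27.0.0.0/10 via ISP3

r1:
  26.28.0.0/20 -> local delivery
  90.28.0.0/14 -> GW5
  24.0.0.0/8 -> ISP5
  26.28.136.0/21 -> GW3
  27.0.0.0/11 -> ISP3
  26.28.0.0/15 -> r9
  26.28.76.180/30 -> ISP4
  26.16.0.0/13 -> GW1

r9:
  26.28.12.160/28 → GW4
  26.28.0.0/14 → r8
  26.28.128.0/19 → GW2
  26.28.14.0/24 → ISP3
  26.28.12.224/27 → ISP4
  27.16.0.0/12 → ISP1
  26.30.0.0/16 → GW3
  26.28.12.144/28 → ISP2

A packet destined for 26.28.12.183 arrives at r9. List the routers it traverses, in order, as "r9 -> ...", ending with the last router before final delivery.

r9 -> r8 -> r1

At r9: longest match for 26.28.12.183 is 26.28.0.0/14 -> r8
At r8: longest match for 26.28.12.183 is 26.0.0.0/7 -> r1
At r1: longest match for 26.28.12.183 is 26.28.0.0/20 -> local delivery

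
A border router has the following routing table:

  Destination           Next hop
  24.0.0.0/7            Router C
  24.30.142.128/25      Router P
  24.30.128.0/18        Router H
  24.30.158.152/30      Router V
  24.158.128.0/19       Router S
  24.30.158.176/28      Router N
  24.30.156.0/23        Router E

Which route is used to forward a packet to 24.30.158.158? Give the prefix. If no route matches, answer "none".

Entries matching 24.30.158.158:
  24.0.0.0/7 (24.0.0.0 - 25.255.255.255)
  24.30.128.0/18 (24.30.128.0 - 24.30.191.255)
Most specific is 24.30.128.0/18.

24.30.128.0/18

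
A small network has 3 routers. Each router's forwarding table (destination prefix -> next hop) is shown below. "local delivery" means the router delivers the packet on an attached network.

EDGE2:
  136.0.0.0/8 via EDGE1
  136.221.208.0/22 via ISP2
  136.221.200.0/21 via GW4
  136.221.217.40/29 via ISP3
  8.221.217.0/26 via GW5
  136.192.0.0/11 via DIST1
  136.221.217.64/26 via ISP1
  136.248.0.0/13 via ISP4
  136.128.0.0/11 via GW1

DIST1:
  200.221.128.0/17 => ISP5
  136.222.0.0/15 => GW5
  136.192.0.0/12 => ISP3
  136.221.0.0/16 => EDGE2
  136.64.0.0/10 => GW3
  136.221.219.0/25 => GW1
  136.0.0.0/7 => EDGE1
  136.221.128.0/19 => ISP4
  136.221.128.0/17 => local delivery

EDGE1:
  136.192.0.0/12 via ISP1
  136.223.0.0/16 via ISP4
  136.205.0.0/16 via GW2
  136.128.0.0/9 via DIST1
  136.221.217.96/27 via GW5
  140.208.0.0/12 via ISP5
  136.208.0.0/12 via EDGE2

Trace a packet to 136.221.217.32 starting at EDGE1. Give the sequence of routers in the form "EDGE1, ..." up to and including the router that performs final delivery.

At EDGE1: longest match for 136.221.217.32 is 136.208.0.0/12 -> EDGE2
At EDGE2: longest match for 136.221.217.32 is 136.192.0.0/11 -> DIST1
At DIST1: longest match for 136.221.217.32 is 136.221.128.0/17 -> local delivery

EDGE1, EDGE2, DIST1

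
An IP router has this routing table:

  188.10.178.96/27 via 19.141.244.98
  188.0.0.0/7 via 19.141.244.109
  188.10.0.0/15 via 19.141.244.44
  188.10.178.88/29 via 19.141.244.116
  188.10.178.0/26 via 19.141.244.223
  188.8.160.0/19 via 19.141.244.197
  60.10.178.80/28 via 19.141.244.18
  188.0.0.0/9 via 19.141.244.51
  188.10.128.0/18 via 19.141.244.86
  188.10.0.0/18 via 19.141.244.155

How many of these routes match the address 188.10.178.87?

Prefixes containing 188.10.178.87:
  188.0.0.0/7 (188.0.0.0 - 189.255.255.255)
  188.0.0.0/9 (188.0.0.0 - 188.127.255.255)
  188.10.0.0/15 (188.10.0.0 - 188.11.255.255)
  188.10.128.0/18 (188.10.128.0 - 188.10.191.255)
Total matching entries: 4.

4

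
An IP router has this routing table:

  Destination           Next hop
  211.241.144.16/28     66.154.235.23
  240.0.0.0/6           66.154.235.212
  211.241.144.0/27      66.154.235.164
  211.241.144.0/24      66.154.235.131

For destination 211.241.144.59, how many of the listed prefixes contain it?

Prefixes containing 211.241.144.59:
  211.241.144.0/24 (211.241.144.0 - 211.241.144.255)
Total matching entries: 1.

1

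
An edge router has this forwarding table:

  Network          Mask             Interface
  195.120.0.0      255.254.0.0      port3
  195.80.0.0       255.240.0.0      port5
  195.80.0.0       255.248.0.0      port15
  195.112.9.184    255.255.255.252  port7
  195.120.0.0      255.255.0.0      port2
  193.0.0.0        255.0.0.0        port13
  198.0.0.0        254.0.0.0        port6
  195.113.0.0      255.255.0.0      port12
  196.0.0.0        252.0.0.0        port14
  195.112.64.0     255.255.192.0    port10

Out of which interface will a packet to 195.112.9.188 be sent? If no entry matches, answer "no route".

No entry's prefix contains 195.112.9.188; there is no default route.

no route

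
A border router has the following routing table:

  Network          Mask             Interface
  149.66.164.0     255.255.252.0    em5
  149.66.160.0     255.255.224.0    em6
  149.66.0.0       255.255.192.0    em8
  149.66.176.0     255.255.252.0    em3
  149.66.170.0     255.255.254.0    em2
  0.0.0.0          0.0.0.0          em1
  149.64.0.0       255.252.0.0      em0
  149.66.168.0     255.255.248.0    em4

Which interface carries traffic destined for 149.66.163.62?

Routes whose prefix contains 149.66.163.62:
  0.0.0.0/0 (default, matches everything) -> em1
  149.64.0.0/14 (149.64.0.0 - 149.67.255.255) -> em0
  149.66.160.0/19 (149.66.160.0 - 149.66.191.255) -> em6
More-specific entries that do NOT match:
  149.66.170.0/23 (149.66.170.0 - 149.66.171.255) does not contain 149.66.163.62
  149.66.164.0/22 (149.66.164.0 - 149.66.167.255) does not contain 149.66.163.62
  149.66.176.0/22 (149.66.176.0 - 149.66.179.255) does not contain 149.66.163.62
  149.66.168.0/21 (149.66.168.0 - 149.66.175.255) does not contain 149.66.163.62
Longest matching prefix is /19 -> interface em6.

em6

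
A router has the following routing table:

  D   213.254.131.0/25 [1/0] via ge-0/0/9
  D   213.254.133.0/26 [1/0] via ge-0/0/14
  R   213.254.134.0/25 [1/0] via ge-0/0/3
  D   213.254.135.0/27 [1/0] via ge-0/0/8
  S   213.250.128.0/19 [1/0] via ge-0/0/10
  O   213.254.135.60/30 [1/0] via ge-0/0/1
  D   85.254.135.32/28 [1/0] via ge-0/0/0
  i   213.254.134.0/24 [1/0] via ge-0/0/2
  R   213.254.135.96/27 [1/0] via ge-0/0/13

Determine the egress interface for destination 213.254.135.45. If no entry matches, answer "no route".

No entry's prefix contains 213.254.135.45; there is no default route.

no route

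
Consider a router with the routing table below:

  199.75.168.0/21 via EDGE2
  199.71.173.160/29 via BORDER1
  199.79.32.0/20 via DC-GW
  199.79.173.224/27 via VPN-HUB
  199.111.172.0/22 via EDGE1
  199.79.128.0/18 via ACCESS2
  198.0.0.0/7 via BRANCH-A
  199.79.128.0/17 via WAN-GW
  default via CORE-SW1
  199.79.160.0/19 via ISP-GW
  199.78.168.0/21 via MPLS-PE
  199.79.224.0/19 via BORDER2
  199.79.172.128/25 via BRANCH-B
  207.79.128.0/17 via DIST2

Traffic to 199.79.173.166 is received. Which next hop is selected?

ISP-GW

Routes whose prefix contains 199.79.173.166:
  0.0.0.0/0 (default, matches everything) -> CORE-SW1
  198.0.0.0/7 (198.0.0.0 - 199.255.255.255) -> BRANCH-A
  199.79.128.0/17 (199.79.128.0 - 199.79.255.255) -> WAN-GW
  199.79.128.0/18 (199.79.128.0 - 199.79.191.255) -> ACCESS2
  199.79.160.0/19 (199.79.160.0 - 199.79.191.255) -> ISP-GW
More-specific entries that do NOT match:
  199.71.173.160/29 (199.71.173.160 - 199.71.173.167) does not contain 199.79.173.166
  199.79.173.224/27 (199.79.173.224 - 199.79.173.255) does not contain 199.79.173.166
  199.79.172.128/25 (199.79.172.128 - 199.79.172.255) does not contain 199.79.173.166
  199.111.172.0/22 (199.111.172.0 - 199.111.175.255) does not contain 199.79.173.166
  199.75.168.0/21 (199.75.168.0 - 199.75.175.255) does not contain 199.79.173.166
  199.78.168.0/21 (199.78.168.0 - 199.78.175.255) does not contain 199.79.173.166
  199.79.32.0/20 (199.79.32.0 - 199.79.47.255) does not contain 199.79.173.166
Longest matching prefix is /19 -> next hop ISP-GW.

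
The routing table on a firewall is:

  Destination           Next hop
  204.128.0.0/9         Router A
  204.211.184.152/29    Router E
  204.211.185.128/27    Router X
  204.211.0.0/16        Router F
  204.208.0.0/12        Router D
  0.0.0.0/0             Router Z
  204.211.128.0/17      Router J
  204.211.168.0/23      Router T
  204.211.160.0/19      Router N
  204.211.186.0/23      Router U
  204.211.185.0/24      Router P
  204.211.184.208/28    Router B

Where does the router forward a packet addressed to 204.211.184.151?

Routes whose prefix contains 204.211.184.151:
  0.0.0.0/0 (default, matches everything) -> Router Z
  204.128.0.0/9 (204.128.0.0 - 204.255.255.255) -> Router A
  204.208.0.0/12 (204.208.0.0 - 204.223.255.255) -> Router D
  204.211.0.0/16 (204.211.0.0 - 204.211.255.255) -> Router F
  204.211.128.0/17 (204.211.128.0 - 204.211.255.255) -> Router J
  204.211.160.0/19 (204.211.160.0 - 204.211.191.255) -> Router N
More-specific entries that do NOT match:
  204.211.184.152/29 (204.211.184.152 - 204.211.184.159) does not contain 204.211.184.151
  204.211.184.208/28 (204.211.184.208 - 204.211.184.223) does not contain 204.211.184.151
  204.211.185.128/27 (204.211.185.128 - 204.211.185.159) does not contain 204.211.184.151
  204.211.185.0/24 (204.211.185.0 - 204.211.185.255) does not contain 204.211.184.151
  204.211.168.0/23 (204.211.168.0 - 204.211.169.255) does not contain 204.211.184.151
  204.211.186.0/23 (204.211.186.0 - 204.211.187.255) does not contain 204.211.184.151
Longest matching prefix is /19 -> next hop Router N.

Router N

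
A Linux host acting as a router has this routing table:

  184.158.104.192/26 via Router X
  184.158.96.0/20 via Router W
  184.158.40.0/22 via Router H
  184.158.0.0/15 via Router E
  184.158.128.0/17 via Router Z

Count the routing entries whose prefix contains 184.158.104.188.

Prefixes containing 184.158.104.188:
  184.158.0.0/15 (184.158.0.0 - 184.159.255.255)
  184.158.96.0/20 (184.158.96.0 - 184.158.111.255)
Total matching entries: 2.

2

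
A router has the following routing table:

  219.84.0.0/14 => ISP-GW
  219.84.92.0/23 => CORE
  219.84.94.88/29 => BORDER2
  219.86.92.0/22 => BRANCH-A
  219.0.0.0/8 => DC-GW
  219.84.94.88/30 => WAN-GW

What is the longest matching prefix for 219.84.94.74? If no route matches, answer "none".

219.84.0.0/14

Entries matching 219.84.94.74:
  219.0.0.0/8 (219.0.0.0 - 219.255.255.255)
  219.84.0.0/14 (219.84.0.0 - 219.87.255.255)
Most specific is 219.84.0.0/14.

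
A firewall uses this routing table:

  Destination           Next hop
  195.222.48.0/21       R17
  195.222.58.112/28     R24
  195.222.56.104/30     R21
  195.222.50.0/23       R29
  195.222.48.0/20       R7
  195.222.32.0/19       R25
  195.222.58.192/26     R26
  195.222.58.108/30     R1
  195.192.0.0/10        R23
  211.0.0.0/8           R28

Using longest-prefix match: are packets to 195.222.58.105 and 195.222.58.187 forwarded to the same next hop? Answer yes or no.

195.222.58.105: longest match 195.222.48.0/20 -> R7
195.222.58.187: longest match 195.222.48.0/20 -> R7

yes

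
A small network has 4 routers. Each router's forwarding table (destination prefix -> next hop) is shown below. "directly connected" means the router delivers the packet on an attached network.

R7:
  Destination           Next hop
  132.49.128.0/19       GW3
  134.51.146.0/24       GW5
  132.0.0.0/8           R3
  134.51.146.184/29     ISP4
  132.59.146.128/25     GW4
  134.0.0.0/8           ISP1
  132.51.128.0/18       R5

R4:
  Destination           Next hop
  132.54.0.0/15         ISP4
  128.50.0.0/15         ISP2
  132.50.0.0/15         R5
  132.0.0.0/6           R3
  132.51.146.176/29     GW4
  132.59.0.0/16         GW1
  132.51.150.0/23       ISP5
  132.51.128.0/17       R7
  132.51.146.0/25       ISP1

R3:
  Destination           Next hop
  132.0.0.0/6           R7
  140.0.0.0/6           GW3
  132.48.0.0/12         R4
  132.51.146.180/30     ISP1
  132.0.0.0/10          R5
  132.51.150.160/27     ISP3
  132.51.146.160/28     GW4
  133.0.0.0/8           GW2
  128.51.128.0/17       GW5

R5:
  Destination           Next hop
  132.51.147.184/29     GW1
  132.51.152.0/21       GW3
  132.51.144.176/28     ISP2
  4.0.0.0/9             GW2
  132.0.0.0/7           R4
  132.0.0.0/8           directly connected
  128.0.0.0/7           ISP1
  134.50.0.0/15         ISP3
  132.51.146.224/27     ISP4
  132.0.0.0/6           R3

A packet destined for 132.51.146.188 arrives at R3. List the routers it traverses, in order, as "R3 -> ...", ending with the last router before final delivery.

At R3: longest match for 132.51.146.188 is 132.48.0.0/12 -> R4
At R4: longest match for 132.51.146.188 is 132.51.128.0/17 -> R7
At R7: longest match for 132.51.146.188 is 132.51.128.0/18 -> R5
At R5: longest match for 132.51.146.188 is 132.0.0.0/8 -> directly connected

R3 -> R4 -> R7 -> R5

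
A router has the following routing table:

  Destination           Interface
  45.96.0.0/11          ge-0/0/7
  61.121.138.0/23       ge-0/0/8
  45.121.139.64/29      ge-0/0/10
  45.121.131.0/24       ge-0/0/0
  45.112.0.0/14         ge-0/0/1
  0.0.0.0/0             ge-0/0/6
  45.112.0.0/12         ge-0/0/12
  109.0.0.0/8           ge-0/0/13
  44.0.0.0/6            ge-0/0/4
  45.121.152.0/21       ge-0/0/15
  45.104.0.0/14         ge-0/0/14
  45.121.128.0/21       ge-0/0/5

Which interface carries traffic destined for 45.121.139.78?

Routes whose prefix contains 45.121.139.78:
  0.0.0.0/0 (default, matches everything) -> ge-0/0/6
  44.0.0.0/6 (44.0.0.0 - 47.255.255.255) -> ge-0/0/4
  45.96.0.0/11 (45.96.0.0 - 45.127.255.255) -> ge-0/0/7
  45.112.0.0/12 (45.112.0.0 - 45.127.255.255) -> ge-0/0/12
More-specific entries that do NOT match:
  45.121.139.64/29 (45.121.139.64 - 45.121.139.71) does not contain 45.121.139.78
  45.121.131.0/24 (45.121.131.0 - 45.121.131.255) does not contain 45.121.139.78
  61.121.138.0/23 (61.121.138.0 - 61.121.139.255) does not contain 45.121.139.78
  45.121.152.0/21 (45.121.152.0 - 45.121.159.255) does not contain 45.121.139.78
  45.121.128.0/21 (45.121.128.0 - 45.121.135.255) does not contain 45.121.139.78
  45.112.0.0/14 (45.112.0.0 - 45.115.255.255) does not contain 45.121.139.78
  45.104.0.0/14 (45.104.0.0 - 45.107.255.255) does not contain 45.121.139.78
Longest matching prefix is /12 -> interface ge-0/0/12.

ge-0/0/12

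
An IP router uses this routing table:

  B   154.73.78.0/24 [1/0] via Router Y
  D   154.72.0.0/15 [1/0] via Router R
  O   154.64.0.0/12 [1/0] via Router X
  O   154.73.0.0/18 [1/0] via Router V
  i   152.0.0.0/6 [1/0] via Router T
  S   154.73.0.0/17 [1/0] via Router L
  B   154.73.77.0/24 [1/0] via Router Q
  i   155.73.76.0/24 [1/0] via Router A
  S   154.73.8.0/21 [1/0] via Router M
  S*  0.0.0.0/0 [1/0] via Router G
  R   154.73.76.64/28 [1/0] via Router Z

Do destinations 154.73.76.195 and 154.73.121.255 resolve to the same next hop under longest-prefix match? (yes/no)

154.73.76.195: longest match 154.73.0.0/17 -> Router L
154.73.121.255: longest match 154.73.0.0/17 -> Router L

yes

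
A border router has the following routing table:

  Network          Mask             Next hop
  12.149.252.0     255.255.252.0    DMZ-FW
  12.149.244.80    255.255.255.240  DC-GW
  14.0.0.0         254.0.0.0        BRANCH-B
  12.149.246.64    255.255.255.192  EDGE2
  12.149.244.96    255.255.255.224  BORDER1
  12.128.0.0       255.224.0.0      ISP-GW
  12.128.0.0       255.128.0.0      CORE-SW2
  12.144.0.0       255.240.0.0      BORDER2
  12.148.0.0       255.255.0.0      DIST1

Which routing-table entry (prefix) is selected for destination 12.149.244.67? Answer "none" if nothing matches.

Entries matching 12.149.244.67:
  12.128.0.0/9 (12.128.0.0 - 12.255.255.255)
  12.128.0.0/11 (12.128.0.0 - 12.159.255.255)
  12.144.0.0/12 (12.144.0.0 - 12.159.255.255)
Most specific is 12.144.0.0/12.

12.144.0.0/12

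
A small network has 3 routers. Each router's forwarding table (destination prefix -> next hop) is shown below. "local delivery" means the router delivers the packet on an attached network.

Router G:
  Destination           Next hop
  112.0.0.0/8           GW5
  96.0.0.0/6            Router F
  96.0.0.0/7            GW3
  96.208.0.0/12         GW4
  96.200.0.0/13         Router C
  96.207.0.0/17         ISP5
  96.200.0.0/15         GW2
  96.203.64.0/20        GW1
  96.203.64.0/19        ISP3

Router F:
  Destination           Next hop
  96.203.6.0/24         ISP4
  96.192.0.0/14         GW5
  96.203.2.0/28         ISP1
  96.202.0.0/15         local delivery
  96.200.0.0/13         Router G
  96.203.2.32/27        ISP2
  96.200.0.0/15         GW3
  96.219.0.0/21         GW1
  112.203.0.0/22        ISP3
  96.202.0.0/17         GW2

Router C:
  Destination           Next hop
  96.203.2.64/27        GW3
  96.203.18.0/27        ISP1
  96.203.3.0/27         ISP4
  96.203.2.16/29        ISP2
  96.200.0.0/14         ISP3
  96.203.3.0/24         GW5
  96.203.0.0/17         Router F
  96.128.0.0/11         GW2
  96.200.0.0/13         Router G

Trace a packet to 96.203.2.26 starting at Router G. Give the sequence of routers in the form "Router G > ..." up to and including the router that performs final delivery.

At Router G: longest match for 96.203.2.26 is 96.200.0.0/13 -> Router C
At Router C: longest match for 96.203.2.26 is 96.203.0.0/17 -> Router F
At Router F: longest match for 96.203.2.26 is 96.202.0.0/15 -> local delivery

Router G > Router C > Router F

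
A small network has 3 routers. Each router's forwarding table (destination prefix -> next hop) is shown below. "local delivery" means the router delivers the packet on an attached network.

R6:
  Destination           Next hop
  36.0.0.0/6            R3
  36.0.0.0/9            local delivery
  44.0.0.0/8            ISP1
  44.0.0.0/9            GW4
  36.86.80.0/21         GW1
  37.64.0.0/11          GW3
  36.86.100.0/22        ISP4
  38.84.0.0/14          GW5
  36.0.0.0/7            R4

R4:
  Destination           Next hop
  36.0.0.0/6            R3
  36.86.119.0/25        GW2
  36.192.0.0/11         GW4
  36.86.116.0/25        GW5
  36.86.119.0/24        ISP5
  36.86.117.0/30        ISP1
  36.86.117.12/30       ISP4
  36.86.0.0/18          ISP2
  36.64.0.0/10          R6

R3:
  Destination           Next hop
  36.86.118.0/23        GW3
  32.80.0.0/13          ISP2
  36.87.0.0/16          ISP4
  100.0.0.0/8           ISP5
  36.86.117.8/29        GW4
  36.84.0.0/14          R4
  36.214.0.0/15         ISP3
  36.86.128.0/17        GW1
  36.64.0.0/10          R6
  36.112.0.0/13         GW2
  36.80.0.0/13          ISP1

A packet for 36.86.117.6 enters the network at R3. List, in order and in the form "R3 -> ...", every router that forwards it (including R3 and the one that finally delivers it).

At R3: longest match for 36.86.117.6 is 36.84.0.0/14 -> R4
At R4: longest match for 36.86.117.6 is 36.64.0.0/10 -> R6
At R6: longest match for 36.86.117.6 is 36.0.0.0/9 -> local delivery

R3 -> R4 -> R6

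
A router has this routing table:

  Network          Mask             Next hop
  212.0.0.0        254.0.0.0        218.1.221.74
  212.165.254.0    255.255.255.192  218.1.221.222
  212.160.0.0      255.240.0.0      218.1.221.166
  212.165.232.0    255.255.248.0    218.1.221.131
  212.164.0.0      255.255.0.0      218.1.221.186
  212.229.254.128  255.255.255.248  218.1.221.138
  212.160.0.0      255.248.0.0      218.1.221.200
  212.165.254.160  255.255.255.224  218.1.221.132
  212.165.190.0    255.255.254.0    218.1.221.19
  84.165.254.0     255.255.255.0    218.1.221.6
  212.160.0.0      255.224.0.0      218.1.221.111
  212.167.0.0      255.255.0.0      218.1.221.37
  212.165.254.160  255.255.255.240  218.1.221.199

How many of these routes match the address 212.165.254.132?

Prefixes containing 212.165.254.132:
  212.0.0.0/7 (212.0.0.0 - 213.255.255.255)
  212.160.0.0/11 (212.160.0.0 - 212.191.255.255)
  212.160.0.0/12 (212.160.0.0 - 212.175.255.255)
  212.160.0.0/13 (212.160.0.0 - 212.167.255.255)
Total matching entries: 4.

4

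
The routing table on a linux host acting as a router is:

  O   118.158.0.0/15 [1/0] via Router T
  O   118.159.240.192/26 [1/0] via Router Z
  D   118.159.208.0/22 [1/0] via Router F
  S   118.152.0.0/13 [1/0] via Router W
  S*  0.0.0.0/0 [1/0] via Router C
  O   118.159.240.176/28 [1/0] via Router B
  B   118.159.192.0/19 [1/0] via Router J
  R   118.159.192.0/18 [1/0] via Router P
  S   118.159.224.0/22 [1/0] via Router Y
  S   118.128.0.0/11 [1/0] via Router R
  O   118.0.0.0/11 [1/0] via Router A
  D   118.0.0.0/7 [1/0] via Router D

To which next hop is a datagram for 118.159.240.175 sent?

Router P

Routes whose prefix contains 118.159.240.175:
  0.0.0.0/0 (default, matches everything) -> Router C
  118.0.0.0/7 (118.0.0.0 - 119.255.255.255) -> Router D
  118.128.0.0/11 (118.128.0.0 - 118.159.255.255) -> Router R
  118.152.0.0/13 (118.152.0.0 - 118.159.255.255) -> Router W
  118.158.0.0/15 (118.158.0.0 - 118.159.255.255) -> Router T
  118.159.192.0/18 (118.159.192.0 - 118.159.255.255) -> Router P
More-specific entries that do NOT match:
  118.159.240.176/28 (118.159.240.176 - 118.159.240.191) does not contain 118.159.240.175
  118.159.240.192/26 (118.159.240.192 - 118.159.240.255) does not contain 118.159.240.175
  118.159.208.0/22 (118.159.208.0 - 118.159.211.255) does not contain 118.159.240.175
  118.159.224.0/22 (118.159.224.0 - 118.159.227.255) does not contain 118.159.240.175
  118.159.192.0/19 (118.159.192.0 - 118.159.223.255) does not contain 118.159.240.175
Longest matching prefix is /18 -> next hop Router P.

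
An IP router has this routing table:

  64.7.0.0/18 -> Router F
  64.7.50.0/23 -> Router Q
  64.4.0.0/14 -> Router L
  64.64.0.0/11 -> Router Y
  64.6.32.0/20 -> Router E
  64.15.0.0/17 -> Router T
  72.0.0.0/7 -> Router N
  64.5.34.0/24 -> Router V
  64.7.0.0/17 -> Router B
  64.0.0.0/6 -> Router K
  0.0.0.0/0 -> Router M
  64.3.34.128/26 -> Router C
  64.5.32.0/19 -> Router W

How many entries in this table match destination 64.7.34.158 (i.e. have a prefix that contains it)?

5

Prefixes containing 64.7.34.158:
  0.0.0.0/0 (default, matches everything)
  64.0.0.0/6 (64.0.0.0 - 67.255.255.255)
  64.4.0.0/14 (64.4.0.0 - 64.7.255.255)
  64.7.0.0/17 (64.7.0.0 - 64.7.127.255)
  64.7.0.0/18 (64.7.0.0 - 64.7.63.255)
Total matching entries: 5.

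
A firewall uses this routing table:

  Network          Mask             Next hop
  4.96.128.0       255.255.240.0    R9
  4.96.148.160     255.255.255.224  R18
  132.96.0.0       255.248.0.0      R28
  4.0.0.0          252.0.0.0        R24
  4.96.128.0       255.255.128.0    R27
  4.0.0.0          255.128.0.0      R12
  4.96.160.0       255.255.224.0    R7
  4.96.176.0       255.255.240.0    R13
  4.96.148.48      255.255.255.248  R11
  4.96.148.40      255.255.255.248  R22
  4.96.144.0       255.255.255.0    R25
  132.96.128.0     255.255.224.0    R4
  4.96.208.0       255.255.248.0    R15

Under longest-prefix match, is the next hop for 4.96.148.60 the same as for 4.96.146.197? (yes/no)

4.96.148.60: longest match 4.96.128.0/17 -> R27
4.96.146.197: longest match 4.96.128.0/17 -> R27

yes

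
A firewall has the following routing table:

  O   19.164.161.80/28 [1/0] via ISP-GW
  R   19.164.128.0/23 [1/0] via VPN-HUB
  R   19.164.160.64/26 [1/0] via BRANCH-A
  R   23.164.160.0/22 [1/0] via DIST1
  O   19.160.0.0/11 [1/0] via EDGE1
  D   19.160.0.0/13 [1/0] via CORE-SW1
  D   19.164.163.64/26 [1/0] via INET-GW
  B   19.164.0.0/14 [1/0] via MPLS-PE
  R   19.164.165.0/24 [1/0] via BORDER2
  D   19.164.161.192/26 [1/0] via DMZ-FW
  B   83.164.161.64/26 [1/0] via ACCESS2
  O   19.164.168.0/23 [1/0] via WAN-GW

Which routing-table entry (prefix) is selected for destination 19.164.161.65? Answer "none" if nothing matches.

19.164.0.0/14

Entries matching 19.164.161.65:
  19.160.0.0/11 (19.160.0.0 - 19.191.255.255)
  19.160.0.0/13 (19.160.0.0 - 19.167.255.255)
  19.164.0.0/14 (19.164.0.0 - 19.167.255.255)
Most specific is 19.164.0.0/14.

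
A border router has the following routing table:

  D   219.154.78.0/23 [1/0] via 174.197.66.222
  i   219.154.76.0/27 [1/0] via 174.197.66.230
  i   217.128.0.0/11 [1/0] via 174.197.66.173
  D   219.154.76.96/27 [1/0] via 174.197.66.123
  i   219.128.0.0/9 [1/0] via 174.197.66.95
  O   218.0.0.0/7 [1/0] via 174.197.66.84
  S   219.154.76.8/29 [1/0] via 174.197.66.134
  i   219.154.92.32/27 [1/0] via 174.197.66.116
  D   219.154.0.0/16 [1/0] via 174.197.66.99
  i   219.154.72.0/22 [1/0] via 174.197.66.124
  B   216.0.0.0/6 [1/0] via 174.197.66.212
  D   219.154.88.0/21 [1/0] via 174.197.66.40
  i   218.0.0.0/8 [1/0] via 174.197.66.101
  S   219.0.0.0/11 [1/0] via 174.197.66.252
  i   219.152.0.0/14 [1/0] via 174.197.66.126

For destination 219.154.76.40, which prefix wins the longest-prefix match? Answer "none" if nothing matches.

Entries matching 219.154.76.40:
  216.0.0.0/6 (216.0.0.0 - 219.255.255.255)
  218.0.0.0/7 (218.0.0.0 - 219.255.255.255)
  219.128.0.0/9 (219.128.0.0 - 219.255.255.255)
  219.152.0.0/14 (219.152.0.0 - 219.155.255.255)
  219.154.0.0/16 (219.154.0.0 - 219.154.255.255)
Most specific is 219.154.0.0/16.

219.154.0.0/16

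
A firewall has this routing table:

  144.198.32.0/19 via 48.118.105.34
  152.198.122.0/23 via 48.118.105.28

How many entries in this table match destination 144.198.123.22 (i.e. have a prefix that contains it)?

No listed prefix contains 144.198.123.22.
Total matching entries: 0.

0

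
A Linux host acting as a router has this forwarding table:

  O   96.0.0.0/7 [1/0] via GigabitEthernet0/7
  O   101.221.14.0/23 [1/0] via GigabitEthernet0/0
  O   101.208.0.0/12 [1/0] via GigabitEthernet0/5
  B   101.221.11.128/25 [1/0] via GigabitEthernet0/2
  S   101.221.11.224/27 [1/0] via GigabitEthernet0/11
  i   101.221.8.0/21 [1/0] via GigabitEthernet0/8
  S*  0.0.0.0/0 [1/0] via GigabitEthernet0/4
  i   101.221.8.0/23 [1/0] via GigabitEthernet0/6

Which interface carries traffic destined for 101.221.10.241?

Routes whose prefix contains 101.221.10.241:
  0.0.0.0/0 (default, matches everything) -> GigabitEthernet0/4
  101.208.0.0/12 (101.208.0.0 - 101.223.255.255) -> GigabitEthernet0/5
  101.221.8.0/21 (101.221.8.0 - 101.221.15.255) -> GigabitEthernet0/8
More-specific entries that do NOT match:
  101.221.11.224/27 (101.221.11.224 - 101.221.11.255) does not contain 101.221.10.241
  101.221.11.128/25 (101.221.11.128 - 101.221.11.255) does not contain 101.221.10.241
  101.221.14.0/23 (101.221.14.0 - 101.221.15.255) does not contain 101.221.10.241
  101.221.8.0/23 (101.221.8.0 - 101.221.9.255) does not contain 101.221.10.241
Longest matching prefix is /21 -> interface GigabitEthernet0/8.

GigabitEthernet0/8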